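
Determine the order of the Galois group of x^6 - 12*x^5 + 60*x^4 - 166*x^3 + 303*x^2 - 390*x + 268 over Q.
6

The degree of the splitting field over Q equals the order of the Galois group, so first determine the group. The polynomial f is an irreducible sextic over Q, so G = Gal(f/Q) is one of the 16 transitive subgroups 6T1, ..., 6T16 of S_6. The discriminant of f is -1160950579200, which is not a perfect square, so G is not contained in A_6. The transitive groups of degree 6 not contained in A_6 are: C_6 (6T1, order 6), S_3 (6T2, order 6), D_6 (6T3, order 12), C_3 x S_3 (6T5, order 18), A_4 x C_2 (6T6, order 24), S_4 (6T8, order 24), S_3 x S_3 (6T9, order 36), S_4 x C_2 (6T11, order 48), (S_3 x S_3) : C_2 (6T13, order 72), PGL(2,5) (6T14, order 120), S_6 (6T16, order 720). By Dedekind's theorem, for a prime p not dividing disc(f) the degrees of the irreducible factors of f mod p form the cycle type of an element of G. Factoring f modulo the 23 such primes p <= 101 (skipping 2, 3, 5, which divide the discriminant), each new pattern first appears at: mod 7: f = (x^3 + x^2 + 4x + 3)(x^3 + x^2 + 6x + 3), pattern 3+3; mod 11: f = (x^2 + 9)(x^2 + x + 4)(x^2 + 9x + 5), pattern 2+2+2; mod 61: f = (x + 4)(x + 10)(x + 12)(x + 16)(x + 33)(x + 35), pattern 1+1+1+1+1+1. No other pattern occurs in this range, so the set of observed cycle types is {3+3, 2+2+2, 1+1+1+1+1+1}. The candidates containing elements of all these cycle types are C_6 (6T1) of order 6, S_3 (6T2) of order 6, D_6 (6T3) of order 12, C_3 x S_3 (6T5) of order 18, A_4 x C_2 (6T6) of order 24, S_4 (6T8) of order 24, S_3 x S_3 (6T9) of order 36, S_4 x C_2 (6T11) of order 48, (S_3 x S_3) : C_2 (6T13) of order 72, PGL(2,5) (6T14) of order 120, S_6 (6T16) of order 720; the others are excluded. The observed types are precisely the cycle types that occur in S_3 (6T2). Each of the other remaining candidates has further cycle types, and by the Chebotarev density theorem the matching factorization patterns would occur for a proportion of primes equal to their share of the group: C_6 (6T1) additionally contains elements of type 6 (2 of its 6 elements, about 33% of primes); D_6 (6T3) additionally contains elements of type 6, 2+2+1+1 (5 of its 12 elements, about 42% of primes); C_3 x S_3 (6T5) additionally contains elements of type 6, 3+1+1+1 (10 of its 18 elements, about 56% of primes); A_4 x C_2 (6T6) additionally contains elements of type 6, 2+2+1+1, 2+1+1+1+1 (14 of its 24 elements, about 58% of primes); S_4 (6T8) additionally contains elements of type 4+1+1, 2+2+1+1 (9 of its 24 elements, about 38% of primes); S_3 x S_3 (6T9) additionally contains elements of type 6, 3+1+1+1, 2+2+1+1 (25 of its 36 elements, about 69% of primes); S_4 x C_2 (6T11) additionally contains elements of type 6, 4+2, 4+1+1, 2+2+1+1, 2+1+1+1+1 (32 of its 48 elements, about 67% of primes); (S_3 x S_3) : C_2 (6T13) additionally contains elements of type 6, 4+2, 3+2+1, 3+1+1+1, 2+2+1+1, 2+1+1+1+1 (61 of its 72 elements, about 85% of primes); PGL(2,5) (6T14) additionally contains elements of type 6, 5+1, 4+1+1, 2+2+1+1 (89 of its 120 elements, about 74% of primes); S_6 (6T16) additionally contains elements of type 6, 5+1, 4+2, 4+1+1, 3+2+1, 3+1+1+1, 2+2+1+1, 2+1+1+1+1 (664 of its 720 elements, about 92% of primes). None of the 23 primes tested shows any such pattern (for each of these groups the chance of that is below 10^-4), which rules them out. Hence G = S_3 (6T2), of order 6. The Galois group S_3 (6T2) has order 6, so the splitting field has degree 6 over Q.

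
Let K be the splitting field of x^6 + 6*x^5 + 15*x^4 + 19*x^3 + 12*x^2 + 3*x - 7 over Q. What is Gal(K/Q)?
S_3 x S_3 (also written G36-)

The polynomial f is an irreducible sextic over Q, so G = Gal(f/Q) is one of the 16 transitive subgroups 6T1, ..., 6T16 of S_6. The discriminant of f is 871199469, which is not a perfect square, so G is not contained in A_6. The transitive groups of degree 6 not contained in A_6 are: C_6 (6T1, order 6), S_3 (6T2, order 6), D_6 (6T3, order 12), C_3 x S_3 (6T5, order 18), A_4 x C_2 (6T6, order 24), S_4 (6T8, order 24), S_3 x S_3 (6T9, order 36), S_4 x C_2 (6T11, order 48), (S_3 x S_3) : C_2 (6T13, order 72), PGL(2,5) (6T14, order 120), S_6 (6T16, order 720). By Dedekind's theorem, for a prime p not dividing disc(f) the degrees of the irreducible factors of f mod p form the cycle type of an element of G. Factoring f modulo the 16 such primes p <= 67 (skipping 3, 7, 29, which divide the discriminant), each new pattern first appears at: mod 2: f = (x^6 + x^4 + x^3 + x + 1), pattern 6; mod 5: f = (x + 2)(x + 3)(x^2 + 3)(x^2 + x + 1), pattern 2+2+1+1; mod 13: f = (x + 3)(x + 6)(x + 7)(x^3 + 3x^2 + 3x + 5), pattern 3+1+1+1; mod 19: f = (x^2 + 12x + 7)(x^2 + 15x + 8)(x^2 + 17x + 7), pattern 2+2+2; mod 67: f = (x^3 + 3x^2 + 3x + 19)(x^3 + 3x^2 + 3x + 49), pattern 3+3. No other pattern occurs in this range, so the set of observed cycle types is {6, 2+2+1+1, 3+1+1+1, 2+2+2, 3+3}. The candidates containing elements of all these cycle types are S_3 x S_3 (6T9) of order 36, (S_3 x S_3) : C_2 (6T13) of order 72, S_6 (6T16) of order 720; the others are excluded. The observed types are precisely the cycle types that occur in S_3 x S_3 (6T9) (apart from the identity). Each of the other remaining candidates has further cycle types, and by the Chebotarev density theorem the matching factorization patterns would occur for a proportion of primes equal to their share of the group: (S_3 x S_3) : C_2 (6T13) additionally contains elements of type 4+2, 3+2+1, 2+1+1+1+1 (36 of its 72 elements, about 50% of primes); S_6 (6T16) additionally contains elements of type 5+1, 4+2, 4+1+1, 3+2+1, 2+1+1+1+1 (459 of its 720 elements, about 64% of primes). None of the 16 primes tested shows any such pattern (for each of these groups the chance of that is below 10^-4), which rules them out. Hence G = S_3 x S_3 (6T9), of order 36.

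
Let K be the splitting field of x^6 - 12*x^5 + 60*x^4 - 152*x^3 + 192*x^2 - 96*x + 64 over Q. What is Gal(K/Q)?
The polynomial f is an irreducible sextic over Q, so G = Gal(f/Q) is one of the 16 transitive subgroups 6T1, ..., 6T16 of S_6. The discriminant of f is -21134460321792, which is not a perfect square, so G is not contained in A_6. The transitive groups of degree 6 not contained in A_6 are: C_6 (6T1, order 6), S_3 (6T2, order 6), D_6 (6T3, order 12), C_3 x S_3 (6T5, order 18), A_4 x C_2 (6T6, order 24), S_4 (6T8, order 24), S_3 x S_3 (6T9, order 36), S_4 x C_2 (6T11, order 48), (S_3 x S_3) : C_2 (6T13, order 72), PGL(2,5) (6T14, order 120), S_6 (6T16, order 720). By Dedekind's theorem, for a prime p not dividing disc(f) the degrees of the irreducible factors of f mod p form the cycle type of an element of G. Factoring f modulo the 37 such primes p <= 167 (skipping 2, 3, which divide the discriminant), each new pattern first appears at: mod 5: f = (x^6 + 3x^5 + 3x^3 + 2x^2 + 4x + 4), pattern 6; mod 7: f = (x^3 + x^2 + 5x + 2)(x^3 + x^2 + 5x + 4), pattern 3+3; mod 17: f = (x^2 + 2x + 13)(x^2 + 4x + 9)(x^2 + 16x + 2), pattern 2+2+2; mod 19: f = (x + 2)(x + 4)(x + 5)(x + 7)(x + 9)(x + 18), pattern 1+1+1+1+1+1. No other pattern occurs in this range, so the set of observed cycle types is {6, 3+3, 2+2+2, 1+1+1+1+1+1}. The candidates containing elements of all these cycle types are C_6 (6T1) of order 6, D_6 (6T3) of order 12, C_3 x S_3 (6T5) of order 18, A_4 x C_2 (6T6) of order 24, S_3 x S_3 (6T9) of order 36, S_4 x C_2 (6T11) of order 48, (S_3 x S_3) : C_2 (6T13) of order 72, PGL(2,5) (6T14) of order 120, S_6 (6T16) of order 720; the others are excluded. The observed types are precisely the cycle types that occur in C_6 (6T1). Each of the other remaining candidates has further cycle types, and by the Chebotarev density theorem the matching factorization patterns would occur for a proportion of primes equal to their share of the group: D_6 (6T3) additionally contains elements of type 2+2+1+1 (3 of its 12 elements, about 25% of primes); C_3 x S_3 (6T5) additionally contains elements of type 3+1+1+1 (4 of its 18 elements, about 22% of primes); A_4 x C_2 (6T6) additionally contains elements of type 2+2+1+1, 2+1+1+1+1 (6 of its 24 elements, about 25% of primes); S_3 x S_3 (6T9) additionally contains elements of type 3+1+1+1, 2+2+1+1 (13 of its 36 elements, about 36% of primes); S_4 x C_2 (6T11) additionally contains elements of type 4+2, 4+1+1, 2+2+1+1, 2+1+1+1+1 (24 of its 48 elements, about 50% of primes); (S_3 x S_3) : C_2 (6T13) additionally contains elements of type 4+2, 3+2+1, 3+1+1+1, 2+2+1+1, 2+1+1+1+1 (49 of its 72 elements, about 68% of primes); PGL(2,5) (6T14) additionally contains elements of type 5+1, 4+1+1, 2+2+1+1 (69 of its 120 elements, about 58% of primes); S_6 (6T16) additionally contains elements of type 5+1, 4+2, 4+1+1, 3+2+1, 3+1+1+1, 2+2+1+1, 2+1+1+1+1 (544 of its 720 elements, about 76% of primes). None of the 37 primes tested shows any such pattern (for each of these groups the chance of that is below 10^-4), which rules them out. Hence G = C_6 (6T1), of order 6.

C_6 (order 6)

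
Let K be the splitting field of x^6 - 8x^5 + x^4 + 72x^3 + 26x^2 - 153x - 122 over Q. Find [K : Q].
The degree of the splitting field over Q equals the order of the Galois group, so first determine the group. The polynomial f is an irreducible sextic over Q, so G = Gal(f/Q) is one of the 16 transitive subgroups 6T1, ..., 6T16 of S_6. The discriminant of f is 30991489 = 5567^2, a perfect square, so G is contained in A_6. The transitive groups of degree 6 contained in A_6 are: A_4 (6T4, order 12), S_4 (6T7, order 24), (C_3 x C_3) : C_4 (6T10, order 36), PSL(2,5) (6T12, order 60), A_6 (6T15, order 360). By Dedekind's theorem, for a prime p not dividing disc(f) the degrees of the irreducible factors of f mod p form the cycle type of an element of G. Factoring f modulo the 21 such primes p <= 79 (skipping 19, which divides the discriminant), each new pattern first appears at: mod 2: f = (x)(x^5 + x^3 + 1), pattern 5+1; mod 7: f = (x^3 + x^2 + 6x + 5)(x^3 + 5x^2 + 4x + 5), pattern 3+3; mod 61: f = (x)(x + 60)(x^2 + 25x + 56)(x^2 + 29x + 6), pattern 2+2+1+1. No other pattern occurs in this range, so the set of observed cycle types is {5+1, 3+3, 2+2+1+1}. The candidates containing elements of all these cycle types are PSL(2,5) (6T12) of order 60, A_6 (6T15) of order 360; the others are excluded. The observed types are precisely the cycle types that occur in PSL(2,5) (6T12) (apart from the identity). Each of the other remaining candidates has further cycle types, and by the Chebotarev density theorem the matching factorization patterns would occur for a proportion of primes equal to their share of the group: A_6 (6T15) additionally contains elements of type 4+2, 3+1+1+1 (130 of its 360 elements, about 36% of primes). None of the 21 primes tested shows any such pattern (for each of these groups the chance of that is below 10^-4), which rules them out. Hence G = PSL(2,5) (6T12), of order 60. The Galois group PSL(2,5) (6T12) has order 60, so the splitting field has degree 60 over Q.

60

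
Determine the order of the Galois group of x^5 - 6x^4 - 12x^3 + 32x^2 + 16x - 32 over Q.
5

The degree of the splitting field over Q equals the order of the Galois group, so first determine the group. The polynomial f is an irreducible quintic over Q, so G = Gal(f/Q) is a transitive subgroup of S_5: one of C_5 (5T1, order 5), D_5 (5T2, order 10), F_20 (5T3, order 20), A_5 (5T4, order 60) or S_5 (5T5, order 120). The discriminant of f is 15352201216 = 123904^2, a perfect square, so G is contained in A_5. The transitive groups of degree 5 contained in A_5 are: C_5 (5T1, order 5), D_5 (5T2, order 10), A_5 (5T4, order 60). By Dedekind's theorem, for a prime p not dividing disc(f) the degrees of the irreducible factors of f mod p form the cycle type of an element of G. Factoring f modulo the 14 such primes p <= 53 (skipping 2, 11, which divide the discriminant), each new pattern first appears at: mod 3: f = (x^5 + 2x^2 + x + 1), pattern 5; mod 23: f = (x + 8)(x + 10)(x + 12)(x + 14)(x + 19), pattern 1+1+1+1+1. No other pattern occurs in this range, so the set of observed cycle types is {5, 1+1+1+1+1}. The candidates containing elements of all these cycle types are C_5 (5T1) of order 5, D_5 (5T2) of order 10, A_5 (5T4) of order 60; the others are excluded. The observed types are precisely the cycle types that occur in C_5 (5T1). Each of the other remaining candidates has further cycle types, and by the Chebotarev density theorem the matching factorization patterns would occur for a proportion of primes equal to their share of the group: D_5 (5T2) additionally contains elements of type 2+2+1 (5 of its 10 elements, about 50% of primes); A_5 (5T4) additionally contains elements of type 3+1+1, 2+2+1 (35 of its 60 elements, about 58% of primes). None of the 14 primes tested shows any such pattern (for each of these groups the chance of that is below 10^-4), which rules them out. Hence G = C_5 (5T1), of order 5. The Galois group C_5 (5T1) has order 5, so the splitting field has degree 5 over Q.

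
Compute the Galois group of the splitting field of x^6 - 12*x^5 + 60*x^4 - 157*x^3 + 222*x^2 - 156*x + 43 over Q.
The polynomial f is an irreducible sextic over Q, so G = Gal(f/Q) is one of the 16 transitive subgroups 6T1, ..., 6T16 of S_6. The discriminant of f is -177147, which is not a perfect square, so G is not contained in A_6. The transitive groups of degree 6 not contained in A_6 are: C_6 (6T1, order 6), S_3 (6T2, order 6), D_6 (6T3, order 12), C_3 x S_3 (6T5, order 18), A_4 x C_2 (6T6, order 24), S_4 (6T8, order 24), S_3 x S_3 (6T9, order 36), S_4 x C_2 (6T11, order 48), (S_3 x S_3) : C_2 (6T13, order 72), PGL(2,5) (6T14, order 120), S_6 (6T16, order 720). By Dedekind's theorem, for a prime p not dividing disc(f) the degrees of the irreducible factors of f mod p form the cycle type of an element of G. Factoring f modulo the 33 such primes p <= 139 (skipping 3, which divides the discriminant), each new pattern first appears at: mod 2: f = (x^6 + x^3 + 1), pattern 6; mod 7: f = (x + 1)(x + 3)(x + 4)(x^3 + x^2 + 5x + 3), pattern 3+1+1+1; mod 17: f = (x^2 + x + 1)(x^2 + 9x + 2)(x^2 + 12x + 13), pattern 2+2+2; mod 19: f = (x^3 + 13x^2 + 12x + 1)(x^3 + 13x^2 + 12x + 5), pattern 3+3; mod 73: f = (x + 40)(x + 41)(x + 42)(x + 49)(x + 50)(x + 58), pattern 1+1+1+1+1+1. No other pattern occurs in this range, so the set of observed cycle types is {6, 3+1+1+1, 2+2+2, 3+3, 1+1+1+1+1+1}. The candidates containing elements of all these cycle types are C_3 x S_3 (6T5) of order 18, S_3 x S_3 (6T9) of order 36, (S_3 x S_3) : C_2 (6T13) of order 72, S_6 (6T16) of order 720; the others are excluded. The observed types are precisely the cycle types that occur in C_3 x S_3 (6T5). Each of the other remaining candidates has further cycle types, and by the Chebotarev density theorem the matching factorization patterns would occur for a proportion of primes equal to their share of the group: S_3 x S_3 (6T9) additionally contains elements of type 2+2+1+1 (9 of its 36 elements, about 25% of primes); (S_3 x S_3) : C_2 (6T13) additionally contains elements of type 4+2, 3+2+1, 2+2+1+1, 2+1+1+1+1 (45 of its 72 elements, about 62% of primes); S_6 (6T16) additionally contains elements of type 5+1, 4+2, 4+1+1, 3+2+1, 2+2+1+1, 2+1+1+1+1 (504 of its 720 elements, about 70% of primes). None of the 33 primes tested shows any such pattern (for each of these groups the chance of that is below 10^-4), which rules them out. Hence G = C_3 x S_3 (6T5), of order 18.

C_3 x S_3 (also written G18)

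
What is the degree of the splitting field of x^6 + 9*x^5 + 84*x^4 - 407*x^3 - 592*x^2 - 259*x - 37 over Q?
24

The degree of the splitting field over Q equals the order of the Galois group, so first determine the group. The polynomial f is an irreducible sextic over Q, so G = Gal(f/Q) is one of the 16 transitive subgroups 6T1, ..., 6T16 of S_6. The discriminant of f is 2980580343401728, which is not a perfect square, so G is not contained in A_6. The transitive groups of degree 6 not contained in A_6 are: C_6 (6T1, order 6), S_3 (6T2, order 6), D_6 (6T3, order 12), C_3 x S_3 (6T5, order 18), A_4 x C_2 (6T6, order 24), S_4 (6T8, order 24), S_3 x S_3 (6T9, order 36), S_4 x C_2 (6T11, order 48), (S_3 x S_3) : C_2 (6T13, order 72), PGL(2,5) (6T14, order 120), S_6 (6T16, order 720). By Dedekind's theorem, for a prime p not dividing disc(f) the degrees of the irreducible factors of f mod p form the cycle type of an element of G. Factoring f modulo the 22 such primes p <= 89 (skipping 2, 37, which divide the discriminant), each new pattern first appears at: mod 3: f = (x^3 + x^2 + 2)(x^3 + 2x^2 + x + 1), pattern 3+3; mod 5: f = (x^2 + 2x + 3)(x^2 + 3x + 3)(x^2 + 4x + 2), pattern 2+2+2; mod 17: f = (x + 3)(x + 5)(x^4 + x^3 + 10x^2 + 8x + 10), pattern 4+1+1; mod 67: f = (x + 10)(x + 43)(x^2 + 25x + 1)(x^2 + 65x + 25), pattern 2+2+1+1. No other pattern occurs in this range, so the set of observed cycle types is {3+3, 2+2+2, 4+1+1, 2+2+1+1}. The candidates containing elements of all these cycle types are S_4 (6T8) of order 24, S_4 x C_2 (6T11) of order 48, PGL(2,5) (6T14) of order 120, S_6 (6T16) of order 720; the others are excluded. The observed types are precisely the cycle types that occur in S_4 (6T8) (apart from the identity). Each of the other remaining candidates has further cycle types, and by the Chebotarev density theorem the matching factorization patterns would occur for a proportion of primes equal to their share of the group: S_4 x C_2 (6T11) additionally contains elements of type 6, 4+2, 2+1+1+1+1 (17 of its 48 elements, about 35% of primes); PGL(2,5) (6T14) additionally contains elements of type 6, 5+1 (44 of its 120 elements, about 37% of primes); S_6 (6T16) additionally contains elements of type 6, 5+1, 4+2, 3+2+1, 3+1+1+1, 2+1+1+1+1 (529 of its 720 elements, about 73% of primes). None of the 22 primes tested shows any such pattern (for each of these groups the chance of that is below 10^-4), which rules them out. Hence G = S_4 (6T8), of order 24. The Galois group S_4 (6T8) has order 24, so the splitting field has degree 24 over Q.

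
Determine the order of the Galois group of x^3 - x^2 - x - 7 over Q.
The degree of the splitting field over Q equals the order of the Galois group, so first determine the group. The polynomial is an irreducible cubic over Q and its discriminant is -1472, which is not a perfect square. For an irreducible cubic, a non-square discriminant gives Galois group S_3. The Galois group S_3 (3T2) has order 6, so the splitting field has degree 6 over Q.

6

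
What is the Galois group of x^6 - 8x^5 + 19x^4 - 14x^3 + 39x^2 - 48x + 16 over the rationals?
(C_3 x C_3) : C_4

The polynomial f is an irreducible sextic over Q, so G = Gal(f/Q) is one of the 16 transitive subgroups 6T1, ..., 6T16 of S_6. The discriminant of f is 90962560000 = 301600^2, a perfect square, so G is contained in A_6. The transitive groups of degree 6 contained in A_6 are: A_4 (6T4, order 12), S_4 (6T7, order 24), (C_3 x C_3) : C_4 (6T10, order 36), PSL(2,5) (6T12, order 60), A_6 (6T15, order 360). By Dedekind's theorem, for a prime p not dividing disc(f) the degrees of the irreducible factors of f mod p form the cycle type of an element of G. Factoring f modulo the 19 such primes p <= 83 (skipping 2, 5, 13, 29, which divide the discriminant), each new pattern first appears at: mod 3: f = (x^2 + 2x + 2)(x^4 + 2x^3 + x^2 + x + 2), pattern 4+2; mod 11: f = (x^3 + 4x^2 + 10x + 2)(x^3 + 10x^2 + 2x + 8), pattern 3+3; mod 19: f = (x + 14)(x + 17)(x^2 + 9)(x^2 + 18x + 12), pattern 2+2+1+1; mod 61: f = (x + 13)(x + 23)(x + 30)(x^3 + 48x^2 + 47x + 46), pattern 3+1+1+1. No other pattern occurs in this range, so the set of observed cycle types is {4+2, 3+3, 2+2+1+1, 3+1+1+1}. The candidates containing elements of all these cycle types are (C_3 x C_3) : C_4 (6T10) of order 36, A_6 (6T15) of order 360; the others are excluded. The observed types are precisely the cycle types that occur in (C_3 x C_3) : C_4 (6T10) (apart from the identity). Each of the other remaining candidates has further cycle types, and by the Chebotarev density theorem the matching factorization patterns would occur for a proportion of primes equal to their share of the group: A_6 (6T15) additionally contains elements of type 5+1 (144 of its 360 elements, about 40% of primes). None of the 19 primes tested shows any such pattern (for each of these groups the chance of that is below 10^-4), which rules them out. Hence G = (C_3 x C_3) : C_4 (6T10), of order 36.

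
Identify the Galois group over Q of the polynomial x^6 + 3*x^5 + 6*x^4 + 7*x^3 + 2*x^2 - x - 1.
The polynomial f is an irreducible sextic over Q, so G = Gal(f/Q) is one of the 16 transitive subgroups 6T1, ..., 6T16 of S_6. The discriminant of f is 810448, which is not a perfect square, so G is not contained in A_6. The transitive groups of degree 6 not contained in A_6 are: C_6 (6T1, order 6), S_3 (6T2, order 6), D_6 (6T3, order 12), C_3 x S_3 (6T5, order 18), A_4 x C_2 (6T6, order 24), S_4 (6T8, order 24), S_3 x S_3 (6T9, order 36), S_4 x C_2 (6T11, order 48), (S_3 x S_3) : C_2 (6T13, order 72), PGL(2,5) (6T14, order 120), S_6 (6T16, order 720). By Dedekind's theorem, for a prime p not dividing disc(f) the degrees of the irreducible factors of f mod p form the cycle type of an element of G. Factoring f modulo the 22 such primes p <= 89 (skipping 2, 37, which divide the discriminant), each new pattern first appears at: mod 3: f = (x^3 + x^2 + 2)(x^3 + 2x^2 + x + 1), pattern 3+3; mod 5: f = (x^2 + 3)(x^2 + x + 2)(x^2 + 2x + 4), pattern 2+2+2; mod 17: f = (x + 2)(x + 16)(x^4 + 2x^3 + 6x^2 + 5x + 9), pattern 4+1+1; mod 67: f = (x + 5)(x + 63)(x^2 + x + 40)(x^2 + x + 50), pattern 2+2+1+1. No other pattern occurs in this range, so the set of observed cycle types is {3+3, 2+2+2, 4+1+1, 2+2+1+1}. The candidates containing elements of all these cycle types are S_4 (6T8) of order 24, S_4 x C_2 (6T11) of order 48, PGL(2,5) (6T14) of order 120, S_6 (6T16) of order 720; the others are excluded. The observed types are precisely the cycle types that occur in S_4 (6T8) (apart from the identity). Each of the other remaining candidates has further cycle types, and by the Chebotarev density theorem the matching factorization patterns would occur for a proportion of primes equal to their share of the group: S_4 x C_2 (6T11) additionally contains elements of type 6, 4+2, 2+1+1+1+1 (17 of its 48 elements, about 35% of primes); PGL(2,5) (6T14) additionally contains elements of type 6, 5+1 (44 of its 120 elements, about 37% of primes); S_6 (6T16) additionally contains elements of type 6, 5+1, 4+2, 3+2+1, 3+1+1+1, 2+1+1+1+1 (529 of its 720 elements, about 73% of primes). None of the 22 primes tested shows any such pattern (for each of these groups the chance of that is below 10^-4), which rules them out. Hence G = S_4 (6T8), of order 24.

6T8: S_4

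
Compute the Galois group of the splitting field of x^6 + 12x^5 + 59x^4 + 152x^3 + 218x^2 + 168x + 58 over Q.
6T8: S_4

The polynomial f is an irreducible sextic over Q, so G = Gal(f/Q) is one of the 16 transitive subgroups 6T1, ..., 6T16 of S_6. The discriminant of f is -5120000, which is not a perfect square, so G is not contained in A_6. The transitive groups of degree 6 not contained in A_6 are: C_6 (6T1, order 6), S_3 (6T2, order 6), D_6 (6T3, order 12), C_3 x S_3 (6T5, order 18), A_4 x C_2 (6T6, order 24), S_4 (6T8, order 24), S_3 x S_3 (6T9, order 36), S_4 x C_2 (6T11, order 48), (S_3 x S_3) : C_2 (6T13, order 72), PGL(2,5) (6T14, order 120), S_6 (6T16, order 720). By Dedekind's theorem, for a prime p not dividing disc(f) the degrees of the irreducible factors of f mod p form the cycle type of an element of G. Factoring f modulo the 22 such primes p <= 89 (skipping 2, 5, which divide the discriminant), each new pattern first appears at: mod 3: f = (x^3 + x^2 + x + 2)(x^3 + 2x^2 + 2x + 2), pattern 3+3; mod 7: f = (x^2 + 3x + 1)(x^2 + 4x + 6)(x^2 + 5x + 5), pattern 2+2+2; mod 13: f = (x + 6)(x + 11)(x^4 + 8x^3 + x + 6), pattern 4+1+1; mod 43: f = (x + 14)(x + 33)(x^2 + 4x + 8)(x^2 + 4x + 14), pattern 2+2+1+1. No other pattern occurs in this range, so the set of observed cycle types is {3+3, 2+2+2, 4+1+1, 2+2+1+1}. The candidates containing elements of all these cycle types are S_4 (6T8) of order 24, S_4 x C_2 (6T11) of order 48, PGL(2,5) (6T14) of order 120, S_6 (6T16) of order 720; the others are excluded. The observed types are precisely the cycle types that occur in S_4 (6T8) (apart from the identity). Each of the other remaining candidates has further cycle types, and by the Chebotarev density theorem the matching factorization patterns would occur for a proportion of primes equal to their share of the group: S_4 x C_2 (6T11) additionally contains elements of type 6, 4+2, 2+1+1+1+1 (17 of its 48 elements, about 35% of primes); PGL(2,5) (6T14) additionally contains elements of type 6, 5+1 (44 of its 120 elements, about 37% of primes); S_6 (6T16) additionally contains elements of type 6, 5+1, 4+2, 3+2+1, 3+1+1+1, 2+1+1+1+1 (529 of its 720 elements, about 73% of primes). None of the 22 primes tested shows any such pattern (for each of these groups the chance of that is below 10^-4), which rules them out. Hence G = S_4 (6T8), of order 24.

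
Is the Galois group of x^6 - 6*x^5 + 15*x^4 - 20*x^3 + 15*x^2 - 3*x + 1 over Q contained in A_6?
The polynomial is irreducible of degree 6 over Q. Its discriminant is -9059283, which is not a perfect square. A Galois group lies in the alternating group exactly when the discriminant is a square in Q, so the Galois group ((S_3 x S_3) : C_2) is not contained in A_6.

No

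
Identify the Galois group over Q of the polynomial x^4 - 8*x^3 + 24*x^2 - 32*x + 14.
The polynomial is an irreducible quartic over Q and its discriminant is -2048, which is not a perfect square, so the Galois group is not contained in A_4. The resolvent cubic y^3 - 24*y^2 + 200*y - 576 has exactly one rational root, so the Galois group is C_4 or D_4. The quartic remains irreducible over Q(sqrt(disc)), so the group is D_4.

4T3: D_4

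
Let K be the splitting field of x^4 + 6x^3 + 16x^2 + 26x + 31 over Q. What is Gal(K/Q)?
C_4 (also written C4)

The polynomial is an irreducible quartic over Q and its discriminant is 512000, which is not a perfect square, so the Galois group is not contained in A_4. The resolvent cubic y^3 - 16*y^2 + 32*y + 192 has exactly one rational root, so the Galois group is C_4 or D_4. The quartic becomes reducible over Q(sqrt(disc)), so the group is C_4.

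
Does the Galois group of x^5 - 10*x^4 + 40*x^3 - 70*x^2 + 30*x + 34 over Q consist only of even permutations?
The polynomial is irreducible of degree 5 over Q. Its discriminant is 31250000, which is not a perfect square. A Galois group lies in the alternating group exactly when the discriminant is a square in Q, so the Galois group (F_20) is not contained in A_5.

No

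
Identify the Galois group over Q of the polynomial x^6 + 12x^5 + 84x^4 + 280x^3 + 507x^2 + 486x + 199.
The polynomial f is an irreducible sextic over Q, so G = Gal(f/Q) is one of the 16 transitive subgroups 6T1, ..., 6T16 of S_6. The discriminant of f is -387006192024768, which is not a perfect square, so G is not contained in A_6. The transitive groups of degree 6 not contained in A_6 are: C_6 (6T1, order 6), S_3 (6T2, order 6), D_6 (6T3, order 12), C_3 x S_3 (6T5, order 18), A_4 x C_2 (6T6, order 24), S_4 (6T8, order 24), S_3 x S_3 (6T9, order 36), S_4 x C_2 (6T11, order 48), (S_3 x S_3) : C_2 (6T13, order 72), PGL(2,5) (6T14, order 120), S_6 (6T16, order 720). By Dedekind's theorem, for a prime p not dividing disc(f) the degrees of the irreducible factors of f mod p form the cycle type of an element of G. Factoring f modulo the 26 such primes p <= 127 (skipping 2, 3, 17, 19, 43, which divide the discriminant), each new pattern first appears at: mod 5: f = (x^6 + 2x^5 + 4x^4 + 2x^2 + x + 4), pattern 6; mod 7: f = (x + 5)(x^2 + 4x + 6)(x^3 + 3x^2 + 3x + 5), pattern 3+2+1; mod 11: f = (x^2 + 6x + 10)(x^4 + 6x^3 + 5x^2 + 3x + 10), pattern 4+2; mod 13: f = (x + 1)(x + 2)(x^2 + 3x + 4)(x^2 + 6x + 7), pattern 2+2+1+1; mod 61: f = (x + 6)(x + 7)(x + 11)(x + 57)(x^2 + 53x + 33), pattern 2+1+1+1+1; mod 97: f = (x + 38)(x + 55)(x + 62)(x^3 + 51x^2 + 37x + 40), pattern 3+1+1+1; mod 113: f = (x^2 + 52x + 52)(x^2 + 82x + 66)(x^2 + 104x + 72), pattern 2+2+2; mod 127: f = (x^3 + 55x^2 + 28x + 53)(x^3 + 84x^2 + 8x + 102), pattern 3+3. No other pattern occurs in this range, so the set of observed cycle types is {6, 3+2+1, 4+2, 2+2+1+1, 2+1+1+1+1, 3+1+1+1, 2+2+2, 3+3}. The candidates containing elements of all these cycle types are (S_3 x S_3) : C_2 (6T13) of order 72, S_6 (6T16) of order 720; the others are excluded. The observed types are precisely the cycle types that occur in (S_3 x S_3) : C_2 (6T13) (apart from the identity). Each of the other remaining candidates has further cycle types, and by the Chebotarev density theorem the matching factorization patterns would occur for a proportion of primes equal to their share of the group: S_6 (6T16) additionally contains elements of type 5+1, 4+1+1 (234 of its 720 elements, about 32% of primes). None of the 26 primes tested shows any such pattern (for each of these groups the chance of that is below 10^-4), which rules them out. Hence G = (S_3 x S_3) : C_2 (6T13), of order 72.

6T13: (S_3 x S_3) : C_2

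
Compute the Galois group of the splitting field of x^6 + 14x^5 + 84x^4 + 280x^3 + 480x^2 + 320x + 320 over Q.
The polynomial f is an irreducible sextic over Q, so G = Gal(f/Q) is one of the 16 transitive subgroups 6T1, ..., 6T16 of S_6. The discriminant of f is 564385546240000 = 23756800^2, a perfect square, so G is contained in A_6. The transitive groups of degree 6 contained in A_6 are: A_4 (6T4, order 12), S_4 (6T7, order 24), (C_3 x C_3) : C_4 (6T10, order 36), PSL(2,5) (6T12, order 60), A_6 (6T15, order 360). By Dedekind's theorem, for a prime p not dividing disc(f) the degrees of the irreducible factors of f mod p form the cycle type of an element of G. Factoring f modulo the 19 such primes p <= 79 (skipping 2, 5, 29, which divide the discriminant), each new pattern first appears at: mod 3: f = (x^2 + x + 2)(x^4 + x^3 + 2x + 1), pattern 4+2; mod 11: f = (x^3 + 8x + 5)(x^3 + 3x^2 + 10x + 9), pattern 3+3; mod 19: f = (x + 5)(x + 7)(x^2 + 9x + 10)(x^2 + 12x + 2), pattern 2+2+1+1; mod 61: f = (x + 11)(x + 25)(x + 58)(x^3 + 42x^2 + 56x + 51), pattern 3+1+1+1. No other pattern occurs in this range, so the set of observed cycle types is {4+2, 3+3, 2+2+1+1, 3+1+1+1}. The candidates containing elements of all these cycle types are (C_3 x C_3) : C_4 (6T10) of order 36, A_6 (6T15) of order 360; the others are excluded. The observed types are precisely the cycle types that occur in (C_3 x C_3) : C_4 (6T10) (apart from the identity). Each of the other remaining candidates has further cycle types, and by the Chebotarev density theorem the matching factorization patterns would occur for a proportion of primes equal to their share of the group: A_6 (6T15) additionally contains elements of type 5+1 (144 of its 360 elements, about 40% of primes). None of the 19 primes tested shows any such pattern (for each of these groups the chance of that is below 10^-4), which rules them out. Hence G = (C_3 x C_3) : C_4 (6T10), of order 36.

6T10: (C_3 x C_3) : C_4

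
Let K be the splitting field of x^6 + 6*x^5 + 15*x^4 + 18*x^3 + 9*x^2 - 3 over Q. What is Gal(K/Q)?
The polynomial f is an irreducible sextic over Q, so G = Gal(f/Q) is one of the 16 transitive subgroups 6T1, ..., 6T16 of S_6. The discriminant of f is 5038848, which is not a perfect square, so G is not contained in A_6. The transitive groups of degree 6 not contained in A_6 are: C_6 (6T1, order 6), S_3 (6T2, order 6), D_6 (6T3, order 12), C_3 x S_3 (6T5, order 18), A_4 x C_2 (6T6, order 24), S_4 (6T8, order 24), S_3 x S_3 (6T9, order 36), S_4 x C_2 (6T11, order 48), (S_3 x S_3) : C_2 (6T13, order 72), PGL(2,5) (6T14, order 120), S_6 (6T16, order 720). By Dedekind's theorem, for a prime p not dividing disc(f) the degrees of the irreducible factors of f mod p form the cycle type of an element of G. Factoring f modulo the 23 such primes p <= 97 (skipping 2, 3, which divide the discriminant), each new pattern first appears at: mod 5: f = (x^6 + x^5 + 3x^3 + 4x^2 + 2), pattern 6; mod 11: f = (x + 4)(x + 6)(x^2 + 8x + 10)(x^2 + 10x + 7), pattern 2+2+1+1; mod 13: f = (x + 3)(x + 6)(x + 7)(x^3 + 3x^2 + 3x + 4), pattern 3+1+1+1; mod 31: f = (x^2 + 10x + 2)(x^2 + 11x + 21)(x^2 + 16x + 11), pattern 2+2+2; mod 97: f = (x^3 + 3x^2 + 3x + 10)(x^3 + 3x^2 + 3x + 87), pattern 3+3. No other pattern occurs in this range, so the set of observed cycle types is {6, 2+2+1+1, 3+1+1+1, 2+2+2, 3+3}. The candidates containing elements of all these cycle types are S_3 x S_3 (6T9) of order 36, (S_3 x S_3) : C_2 (6T13) of order 72, S_6 (6T16) of order 720; the others are excluded. The observed types are precisely the cycle types that occur in S_3 x S_3 (6T9) (apart from the identity). Each of the other remaining candidates has further cycle types, and by the Chebotarev density theorem the matching factorization patterns would occur for a proportion of primes equal to their share of the group: (S_3 x S_3) : C_2 (6T13) additionally contains elements of type 4+2, 3+2+1, 2+1+1+1+1 (36 of its 72 elements, about 50% of primes); S_6 (6T16) additionally contains elements of type 5+1, 4+2, 4+1+1, 3+2+1, 2+1+1+1+1 (459 of its 720 elements, about 64% of primes). None of the 23 primes tested shows any such pattern (for each of these groups the chance of that is below 10^-4), which rules them out. Hence G = S_3 x S_3 (6T9), of order 36.

S_3 x S_3 (also written G36-)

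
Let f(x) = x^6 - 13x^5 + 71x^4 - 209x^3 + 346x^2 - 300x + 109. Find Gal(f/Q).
The polynomial f is an irreducible sextic over Q, so G = Gal(f/Q) is one of the 16 transitive subgroups 6T1, ..., 6T16 of S_6. The discriminant of f is 525625 = 725^2, a perfect square, so G is contained in A_6. The transitive groups of degree 6 contained in A_6 are: A_4 (6T4, order 12), S_4 (6T7, order 24), (C_3 x C_3) : C_4 (6T10, order 36), PSL(2,5) (6T12, order 60), A_6 (6T15, order 360). By Dedekind's theorem, for a prime p not dividing disc(f) the degrees of the irreducible factors of f mod p form the cycle type of an element of G. Factoring f modulo the 19 such primes p <= 73 (skipping 5, 29, which divide the discriminant), each new pattern first appears at: mod 2: f = (x^2 + x + 1)(x^4 + x + 1), pattern 4+2; mod 11: f = (x^3 + x^2 + 3x + 9)(x^3 + 8x^2 + 5x + 6), pattern 3+3; mod 19: f = (x + 5)(x + 6)(x^2 + 3x + 8)(x^2 + 11x + 17), pattern 2+2+1+1; mod 61: f = (x + 17)(x + 24)(x + 31)(x^3 + 37x^2 + 59x + 11), pattern 3+1+1+1. No other pattern occurs in this range, so the set of observed cycle types is {4+2, 3+3, 2+2+1+1, 3+1+1+1}. The candidates containing elements of all these cycle types are (C_3 x C_3) : C_4 (6T10) of order 36, A_6 (6T15) of order 360; the others are excluded. The observed types are precisely the cycle types that occur in (C_3 x C_3) : C_4 (6T10) (apart from the identity). Each of the other remaining candidates has further cycle types, and by the Chebotarev density theorem the matching factorization patterns would occur for a proportion of primes equal to their share of the group: A_6 (6T15) additionally contains elements of type 5+1 (144 of its 360 elements, about 40% of primes). None of the 19 primes tested shows any such pattern (for each of these groups the chance of that is below 10^-4), which rules them out. Hence G = (C_3 x C_3) : C_4 (6T10), of order 36.

6T10: (C_3 x C_3) : C_4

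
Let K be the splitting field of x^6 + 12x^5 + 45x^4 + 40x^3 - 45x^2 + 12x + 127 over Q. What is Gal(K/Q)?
6T2: S_3

The polynomial f is an irreducible sextic over Q, so G = Gal(f/Q) is one of the 16 transitive subgroups 6T1, ..., 6T16 of S_6. The discriminant of f is -37572373905408, which is not a perfect square, so G is not contained in A_6. The transitive groups of degree 6 not contained in A_6 are: C_6 (6T1, order 6), S_3 (6T2, order 6), D_6 (6T3, order 12), C_3 x S_3 (6T5, order 18), A_4 x C_2 (6T6, order 24), S_4 (6T8, order 24), S_3 x S_3 (6T9, order 36), S_4 x C_2 (6T11, order 48), (S_3 x S_3) : C_2 (6T13, order 72), PGL(2,5) (6T14, order 120), S_6 (6T16, order 720). By Dedekind's theorem, for a prime p not dividing disc(f) the degrees of the irreducible factors of f mod p form the cycle type of an element of G. Factoring f modulo the 23 such primes p <= 97 (skipping 2, 3, which divide the discriminant), each new pattern first appears at: mod 5: f = (x^2 + 3)(x^2 + 3x + 4)(x^2 + 4x + 1), pattern 2+2+2; mod 7: f = (x^3 + x^2 + 4x + 3)(x^3 + 4x^2 + 2x + 5), pattern 3+3; mod 31: f = (x + 9)(x + 14)(x + 17)(x + 18)(x + 21)(x + 26), pattern 1+1+1+1+1+1. No other pattern occurs in this range, so the set of observed cycle types is {2+2+2, 3+3, 1+1+1+1+1+1}. The candidates containing elements of all these cycle types are C_6 (6T1) of order 6, S_3 (6T2) of order 6, D_6 (6T3) of order 12, C_3 x S_3 (6T5) of order 18, A_4 x C_2 (6T6) of order 24, S_4 (6T8) of order 24, S_3 x S_3 (6T9) of order 36, S_4 x C_2 (6T11) of order 48, (S_3 x S_3) : C_2 (6T13) of order 72, PGL(2,5) (6T14) of order 120, S_6 (6T16) of order 720; the others are excluded. The observed types are precisely the cycle types that occur in S_3 (6T2). Each of the other remaining candidates has further cycle types, and by the Chebotarev density theorem the matching factorization patterns would occur for a proportion of primes equal to their share of the group: C_6 (6T1) additionally contains elements of type 6 (2 of its 6 elements, about 33% of primes); D_6 (6T3) additionally contains elements of type 6, 2+2+1+1 (5 of its 12 elements, about 42% of primes); C_3 x S_3 (6T5) additionally contains elements of type 6, 3+1+1+1 (10 of its 18 elements, about 56% of primes); A_4 x C_2 (6T6) additionally contains elements of type 6, 2+2+1+1, 2+1+1+1+1 (14 of its 24 elements, about 58% of primes); S_4 (6T8) additionally contains elements of type 4+1+1, 2+2+1+1 (9 of its 24 elements, about 38% of primes); S_3 x S_3 (6T9) additionally contains elements of type 6, 3+1+1+1, 2+2+1+1 (25 of its 36 elements, about 69% of primes); S_4 x C_2 (6T11) additionally contains elements of type 6, 4+2, 4+1+1, 2+2+1+1, 2+1+1+1+1 (32 of its 48 elements, about 67% of primes); (S_3 x S_3) : C_2 (6T13) additionally contains elements of type 6, 4+2, 3+2+1, 3+1+1+1, 2+2+1+1, 2+1+1+1+1 (61 of its 72 elements, about 85% of primes); PGL(2,5) (6T14) additionally contains elements of type 6, 5+1, 4+1+1, 2+2+1+1 (89 of its 120 elements, about 74% of primes); S_6 (6T16) additionally contains elements of type 6, 5+1, 4+2, 4+1+1, 3+2+1, 3+1+1+1, 2+2+1+1, 2+1+1+1+1 (664 of its 720 elements, about 92% of primes). None of the 23 primes tested shows any such pattern (for each of these groups the chance of that is below 10^-4), which rules them out. Hence G = S_3 (6T2), of order 6.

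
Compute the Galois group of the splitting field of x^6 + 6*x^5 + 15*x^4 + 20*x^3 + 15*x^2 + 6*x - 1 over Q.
The polynomial f is an irreducible sextic over Q, so G = Gal(f/Q) is one of the 16 transitive subgroups 6T1, ..., 6T16 of S_6. The discriminant of f is 1492992, which is not a perfect square, so G is not contained in A_6. The transitive groups of degree 6 not contained in A_6 are: C_6 (6T1, order 6), S_3 (6T2, order 6), D_6 (6T3, order 12), C_3 x S_3 (6T5, order 18), A_4 x C_2 (6T6, order 24), S_4 (6T8, order 24), S_3 x S_3 (6T9, order 36), S_4 x C_2 (6T11, order 48), (S_3 x S_3) : C_2 (6T13, order 72), PGL(2,5) (6T14, order 120), S_6 (6T16, order 720). By Dedekind's theorem, for a prime p not dividing disc(f) the degrees of the irreducible factors of f mod p form the cycle type of an element of G. Factoring f modulo the 79 such primes p <= 419 (skipping 2, 3, which divide the discriminant), each new pattern first appears at: mod 5: f = (x^2 + x + 2)(x^2 + 2x + 3)(x^2 + 3x + 4), pattern 2+2+2; mod 7: f = (x^3 + 3x^2 + 3x + 4)(x^3 + 3x^2 + 3x + 5), pattern 3+3; mod 13: f = (x^6 + 6x^5 + 2x^4 + 7x^3 + 2x^2 + 6x + 12), pattern 6; mod 17: f = (x + 6)(x + 13)(x^2 + 7x + 14)(x^2 + 14x + 4), pattern 2+2+1+1; mod 31: f = (x + 3)(x + 11)(x + 13)(x + 20)(x + 22)(x + 30), pattern 1+1+1+1+1+1. No other pattern occurs in this range, so the set of observed cycle types is {2+2+2, 3+3, 6, 2+2+1+1, 1+1+1+1+1+1}. The candidates containing elements of all these cycle types are D_6 (6T3) of order 12, A_4 x C_2 (6T6) of order 24, S_3 x S_3 (6T9) of order 36, S_4 x C_2 (6T11) of order 48, (S_3 x S_3) : C_2 (6T13) of order 72, PGL(2,5) (6T14) of order 120, S_6 (6T16) of order 720; the others are excluded. The observed types are precisely the cycle types that occur in D_6 (6T3). Each of the other remaining candidates has further cycle types, and by the Chebotarev density theorem the matching factorization patterns would occur for a proportion of primes equal to their share of the group: A_4 x C_2 (6T6) additionally contains elements of type 2+1+1+1+1 (3 of its 24 elements, about 12% of primes); S_3 x S_3 (6T9) additionally contains elements of type 3+1+1+1 (4 of its 36 elements, about 11% of primes); S_4 x C_2 (6T11) additionally contains elements of type 4+2, 4+1+1, 2+1+1+1+1 (15 of its 48 elements, about 31% of primes); (S_3 x S_3) : C_2 (6T13) additionally contains elements of type 4+2, 3+2+1, 3+1+1+1, 2+1+1+1+1 (40 of its 72 elements, about 56% of primes); PGL(2,5) (6T14) additionally contains elements of type 5+1, 4+1+1 (54 of its 120 elements, about 45% of primes); S_6 (6T16) additionally contains elements of type 5+1, 4+2, 4+1+1, 3+2+1, 3+1+1+1, 2+1+1+1+1 (499 of its 720 elements, about 69% of primes). None of the 79 primes tested shows any such pattern (for each of these groups the chance of that is below 10^-4), which rules them out. Hence G = D_6 (6T3), of order 12.

D_6 (order 12)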